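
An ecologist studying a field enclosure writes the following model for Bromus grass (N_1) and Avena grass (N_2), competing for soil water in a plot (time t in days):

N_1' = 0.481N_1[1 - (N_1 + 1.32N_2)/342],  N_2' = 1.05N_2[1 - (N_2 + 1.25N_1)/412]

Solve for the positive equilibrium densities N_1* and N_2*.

N_1* ≈ 311, N_2* ≈ 23.8

Setting both brackets to zero gives the nullclines N_1 + 1.32N_2 = 342 and 1.25N_1 + N_2 = 412.
Substituting N_2 = 412 - 1.25N_1 into the first: N_1(1 - 1.32·1.25) = 342 - 1.32·412.
So N_1* = -202/-0.65 = 311, and then N_2* = 412 - 1.25·311 = 23.8.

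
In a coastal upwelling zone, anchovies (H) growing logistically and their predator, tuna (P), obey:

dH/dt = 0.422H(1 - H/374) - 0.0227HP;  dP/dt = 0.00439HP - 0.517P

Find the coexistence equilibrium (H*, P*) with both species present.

H* ≈ 118, P* ≈ 12.7

From dP/dt = 0 with P > 0: 0.00439H* = 0.517, so H* = 118.
Substitute into dH/dt = 0: 0.422(1 - 118/374) = 0.0227P*.
The bracket is 0.685, giving P* = 0.289/0.0227 = 12.7.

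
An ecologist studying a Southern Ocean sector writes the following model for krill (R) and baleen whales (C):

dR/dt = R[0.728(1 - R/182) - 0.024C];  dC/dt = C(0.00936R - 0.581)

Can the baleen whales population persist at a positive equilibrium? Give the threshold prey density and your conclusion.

The predator equation gives dC/dt > 0 only when R > 0.581/0.00936 = 62.1.
Without the predator, R → K = 182. Since 182 > 62.1, the predator can invade and persist.

Threshold R = 62.1; K > 62.1, so yes, the predator persists.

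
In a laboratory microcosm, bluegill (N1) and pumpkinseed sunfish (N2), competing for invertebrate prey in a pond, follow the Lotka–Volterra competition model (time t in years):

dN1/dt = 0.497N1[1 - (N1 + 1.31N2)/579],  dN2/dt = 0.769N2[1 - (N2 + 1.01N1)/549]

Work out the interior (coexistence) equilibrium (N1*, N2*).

N1* ≈ 434, N2* ≈ 111

Setting both brackets to zero gives the nullclines N1 + 1.31N2 = 579 and 1.01N1 + N2 = 549.
Substituting N2 = 549 - 1.01N1 into the first: N1(1 - 1.31·1.01) = 579 - 1.31·549.
So N1* = -140/-0.323 = 434, and then N2* = 549 - 1.01·434 = 111.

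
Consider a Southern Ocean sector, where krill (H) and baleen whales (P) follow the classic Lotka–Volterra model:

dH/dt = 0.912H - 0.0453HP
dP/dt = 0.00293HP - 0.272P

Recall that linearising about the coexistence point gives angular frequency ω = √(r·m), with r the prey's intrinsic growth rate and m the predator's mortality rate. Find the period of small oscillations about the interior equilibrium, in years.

T ≈ 12.6 years

Here r = 0.912 and m = 0.272, so r·m = 0.248.
ω = √0.248 = 0.498 per year, hence T = 2π/ω ≈ 12.6 years.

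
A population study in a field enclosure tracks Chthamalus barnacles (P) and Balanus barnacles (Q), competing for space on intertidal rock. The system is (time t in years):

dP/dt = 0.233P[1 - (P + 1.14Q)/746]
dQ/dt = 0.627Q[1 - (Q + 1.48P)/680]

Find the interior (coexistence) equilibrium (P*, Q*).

Setting both brackets to zero gives the nullclines P + 1.14Q = 746 and 1.48P + Q = 680.
Substituting Q = 680 - 1.48P into the first: P(1 - 1.14·1.48) = 746 - 1.14·680.
So P* = -29.2/-0.687 = 42.5, and then Q* = 680 - 1.48·42.5 = 617.

P* ≈ 42.5, Q* ≈ 617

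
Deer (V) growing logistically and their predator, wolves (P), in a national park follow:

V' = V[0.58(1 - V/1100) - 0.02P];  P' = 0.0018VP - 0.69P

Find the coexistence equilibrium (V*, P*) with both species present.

V* ≈ 383, P* ≈ 18.9

From dP/dt = 0 with P > 0: 0.0018V* = 0.69, so V* = 383.
Substitute into dV/dt = 0: 0.58(1 - 383/1100) = 0.02P*.
The bracket is 0.652, giving P* = 0.378/0.02 = 18.9.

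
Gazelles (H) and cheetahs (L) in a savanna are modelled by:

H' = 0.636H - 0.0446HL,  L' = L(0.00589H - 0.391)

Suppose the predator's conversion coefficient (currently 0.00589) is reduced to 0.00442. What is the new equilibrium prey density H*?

At the interior fixed point, setting dL/dt = 0 with L > 0 fixes H* = (predator death rate)/(HL coefficient) — independent of the other coefficients.
With the change, H* = 0.391/0.00442 = 88.5; it rises from 66.4.

H* ≈ 88.5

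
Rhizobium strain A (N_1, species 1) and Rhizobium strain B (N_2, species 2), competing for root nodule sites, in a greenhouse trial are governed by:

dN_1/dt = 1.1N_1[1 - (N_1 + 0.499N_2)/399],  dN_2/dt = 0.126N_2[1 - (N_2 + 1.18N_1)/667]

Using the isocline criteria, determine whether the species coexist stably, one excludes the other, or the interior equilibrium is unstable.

Compare the nullcline intercepts: K1/α12 = 399/0.499 = 800 > K2 = 667; K2/α21 = 667/1.18 = 565 > K1 = 399.
Since both inequalities hold, each species can invade when rare, so the interior equilibrium is stable.

stable coexistence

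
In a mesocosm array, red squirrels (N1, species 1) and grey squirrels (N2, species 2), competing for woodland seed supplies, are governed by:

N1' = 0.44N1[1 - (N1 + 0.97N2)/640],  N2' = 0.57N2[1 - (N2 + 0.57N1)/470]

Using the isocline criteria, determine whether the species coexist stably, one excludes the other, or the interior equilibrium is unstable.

Compare the nullcline intercepts: K1/α12 = 640/0.97 = 660 > K2 = 470; K2/α21 = 470/0.57 = 825 > K1 = 640.
Since both inequalities hold, each species can invade when rare, so the interior equilibrium is stable.

stable coexistence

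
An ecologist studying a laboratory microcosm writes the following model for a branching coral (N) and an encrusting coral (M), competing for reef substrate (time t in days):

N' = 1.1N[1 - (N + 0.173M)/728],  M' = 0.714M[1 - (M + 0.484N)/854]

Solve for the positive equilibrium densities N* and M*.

Setting both brackets to zero gives the nullclines N + 0.173M = 728 and 0.484N + M = 854.
Substituting M = 854 - 0.484N into the first: N(1 - 0.173·0.484) = 728 - 0.173·854.
So N* = 580/0.916 = 633, and then M* = 854 - 0.484·633 = 547.

N* ≈ 633, M* ≈ 547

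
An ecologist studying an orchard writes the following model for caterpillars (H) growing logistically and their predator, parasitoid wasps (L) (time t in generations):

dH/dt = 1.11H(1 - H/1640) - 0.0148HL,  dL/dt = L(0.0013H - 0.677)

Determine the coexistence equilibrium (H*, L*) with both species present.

H* ≈ 521, L* ≈ 51.2

From dL/dt = 0 with L > 0: 0.0013H* = 0.677, so H* = 521.
Substitute into dH/dt = 0: 1.11(1 - 521/1640) = 0.0148L*.
The bracket is 0.682, giving L* = 0.758/0.0148 = 51.2.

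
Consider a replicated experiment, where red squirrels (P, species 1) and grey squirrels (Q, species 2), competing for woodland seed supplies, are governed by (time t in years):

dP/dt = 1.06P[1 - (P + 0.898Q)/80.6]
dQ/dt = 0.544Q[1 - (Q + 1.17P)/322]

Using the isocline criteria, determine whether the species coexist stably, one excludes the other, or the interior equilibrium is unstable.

Compare the nullcline intercepts: K1/α12 = 80.6/0.898 = 89.8 < K2 = 322; K2/α21 = 322/1.17 = 275 > K1 = 80.6.
Since the inequalities point opposite ways, species 2 can invade but species 1 cannot.

species 2 excludes species 1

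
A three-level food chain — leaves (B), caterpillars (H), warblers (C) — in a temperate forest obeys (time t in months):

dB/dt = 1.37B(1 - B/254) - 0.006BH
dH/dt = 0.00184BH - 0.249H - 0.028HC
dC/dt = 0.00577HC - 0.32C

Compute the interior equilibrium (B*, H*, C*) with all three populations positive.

B* ≈ 192, H* ≈ 55.5, C* ≈ 3.74

From dC/dt = 0: 0.00577H* = 0.32, so H* = 55.5.
From dB/dt = 0: 1.37(1 - B*/254) = 0.006·55.5, giving B* = 254·(1 - 0.243) = 192.
From dH/dt = 0: 0.00184·192 - 0.249 = 0.028C*, so C* = 0.105/0.028 = 3.74.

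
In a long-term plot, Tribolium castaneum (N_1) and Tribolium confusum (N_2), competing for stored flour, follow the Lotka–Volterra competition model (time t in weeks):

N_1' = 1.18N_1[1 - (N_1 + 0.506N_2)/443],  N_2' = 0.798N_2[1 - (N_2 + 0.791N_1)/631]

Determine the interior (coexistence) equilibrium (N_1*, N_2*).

Setting both brackets to zero gives the nullclines N_1 + 0.506N_2 = 443 and 0.791N_1 + N_2 = 631.
Substituting N_2 = 631 - 0.791N_1 into the first: N_1(1 - 0.506·0.791) = 443 - 0.506·631.
So N_1* = 124/0.6 = 206, and then N_2* = 631 - 0.791·206 = 468.

N_1* ≈ 206, N_2* ≈ 468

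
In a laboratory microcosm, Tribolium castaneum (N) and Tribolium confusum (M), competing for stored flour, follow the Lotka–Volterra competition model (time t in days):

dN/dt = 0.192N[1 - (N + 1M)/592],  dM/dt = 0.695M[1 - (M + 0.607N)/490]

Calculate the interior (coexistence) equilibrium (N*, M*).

N* ≈ 260, M* ≈ 332

Setting both brackets to zero gives the nullclines N + 1M = 592 and 0.607N + M = 490.
Substituting M = 490 - 0.607N into the first: N(1 - 1·0.607) = 592 - 1·490.
So N* = 102/0.393 = 260, and then M* = 490 - 0.607·260 = 332.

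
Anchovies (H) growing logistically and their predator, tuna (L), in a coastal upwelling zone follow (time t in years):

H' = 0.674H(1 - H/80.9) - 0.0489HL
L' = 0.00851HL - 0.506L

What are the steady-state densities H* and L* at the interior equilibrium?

H* ≈ 59.5, L* ≈ 3.65

From dL/dt = 0 with L > 0: 0.00851H* = 0.506, so H* = 59.5.
Substitute into dH/dt = 0: 0.674(1 - 59.5/80.9) = 0.0489L*.
The bracket is 0.265, giving L* = 0.179/0.0489 = 3.65.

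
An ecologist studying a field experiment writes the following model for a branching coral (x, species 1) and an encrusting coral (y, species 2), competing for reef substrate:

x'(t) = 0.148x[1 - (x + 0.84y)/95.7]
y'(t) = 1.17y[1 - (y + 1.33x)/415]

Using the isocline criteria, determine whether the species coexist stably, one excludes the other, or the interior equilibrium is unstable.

species 2 excludes species 1

Compare the nullcline intercepts: K1/α12 = 95.7/0.84 = 114 < K2 = 415; K2/α21 = 415/1.33 = 312 > K1 = 95.7.
Since the inequalities point opposite ways, species 2 can invade but species 1 cannot.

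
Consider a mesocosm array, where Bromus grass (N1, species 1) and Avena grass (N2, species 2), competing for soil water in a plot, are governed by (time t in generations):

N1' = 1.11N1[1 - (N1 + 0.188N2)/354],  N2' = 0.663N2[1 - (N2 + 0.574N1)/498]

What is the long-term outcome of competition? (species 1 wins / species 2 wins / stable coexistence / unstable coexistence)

stable coexistence

Compare the nullcline intercepts: K1/α12 = 354/0.188 = 1880 > K2 = 498; K2/α21 = 498/0.574 = 868 > K1 = 354.
Since both inequalities hold, each species can invade when rare, so the interior equilibrium is stable.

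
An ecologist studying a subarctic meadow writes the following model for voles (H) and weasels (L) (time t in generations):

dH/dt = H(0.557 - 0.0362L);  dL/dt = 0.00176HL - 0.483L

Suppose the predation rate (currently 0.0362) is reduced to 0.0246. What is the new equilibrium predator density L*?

L* ≈ 22.6

At the interior fixed point, setting dH/dt = 0 with H > 0 fixes L* = (prey growth rate)/(HL coefficient) — independent of the other coefficients.
With the change, L* = 0.557/0.0246 = 22.6; it rises from 15.4.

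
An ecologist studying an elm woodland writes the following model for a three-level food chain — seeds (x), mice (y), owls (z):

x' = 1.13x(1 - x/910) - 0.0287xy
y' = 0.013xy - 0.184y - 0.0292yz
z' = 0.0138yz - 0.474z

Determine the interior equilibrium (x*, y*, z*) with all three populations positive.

x* ≈ 116, y* ≈ 34.3, z* ≈ 45.4

From dz/dt = 0: 0.0138y* = 0.474, so y* = 34.3.
From dx/dt = 0: 1.13(1 - x*/910) = 0.0287·34.3, giving x* = 910·(1 - 0.872) = 116.
From dy/dt = 0: 0.013·116 - 0.184 = 0.0292z*, so z* = 1.33/0.0292 = 45.4.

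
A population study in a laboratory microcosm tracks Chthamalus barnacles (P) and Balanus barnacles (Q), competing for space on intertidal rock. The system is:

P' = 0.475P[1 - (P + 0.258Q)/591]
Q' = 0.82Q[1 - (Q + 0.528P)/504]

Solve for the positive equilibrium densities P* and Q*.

P* ≈ 534, Q* ≈ 222

Setting both brackets to zero gives the nullclines P + 0.258Q = 591 and 0.528P + Q = 504.
Substituting Q = 504 - 0.528P into the first: P(1 - 0.258·0.528) = 591 - 0.258·504.
So P* = 461/0.864 = 534, and then Q* = 504 - 0.528·534 = 222.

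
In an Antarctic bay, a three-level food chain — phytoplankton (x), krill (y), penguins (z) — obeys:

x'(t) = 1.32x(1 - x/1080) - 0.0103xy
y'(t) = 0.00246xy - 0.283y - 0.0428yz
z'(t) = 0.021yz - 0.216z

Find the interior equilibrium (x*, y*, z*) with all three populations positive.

From dz/dt = 0: 0.021y* = 0.216, so y* = 10.3.
From dx/dt = 0: 1.32(1 - x*/1080) = 0.0103·10.3, giving x* = 1080·(1 - 0.0803) = 993.
From dy/dt = 0: 0.00246·993 - 0.283 = 0.0428z*, so z* = 2.16/0.0428 = 50.5.

x* ≈ 993, y* ≈ 10.3, z* ≈ 50.5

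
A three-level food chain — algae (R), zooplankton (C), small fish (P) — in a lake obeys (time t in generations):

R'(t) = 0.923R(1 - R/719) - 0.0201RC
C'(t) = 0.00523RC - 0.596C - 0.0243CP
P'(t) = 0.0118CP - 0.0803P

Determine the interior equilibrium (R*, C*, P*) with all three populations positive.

From dP/dt = 0: 0.0118C* = 0.0803, so C* = 6.81.
From dR/dt = 0: 0.923(1 - R*/719) = 0.0201·6.81, giving R* = 719·(1 - 0.148) = 612.
From dC/dt = 0: 0.00523·612 - 0.596 = 0.0243P*, so P* = 2.61/0.0243 = 107.

R* ≈ 612, C* ≈ 6.81, P* ≈ 107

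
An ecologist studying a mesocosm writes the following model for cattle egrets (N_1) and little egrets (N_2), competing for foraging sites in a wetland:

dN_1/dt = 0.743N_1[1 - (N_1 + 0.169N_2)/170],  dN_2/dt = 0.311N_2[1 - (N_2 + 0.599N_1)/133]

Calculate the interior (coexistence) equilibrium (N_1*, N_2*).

N_1* ≈ 164, N_2* ≈ 34.7

Setting both brackets to zero gives the nullclines N_1 + 0.169N_2 = 170 and 0.599N_1 + N_2 = 133.
Substituting N_2 = 133 - 0.599N_1 into the first: N_1(1 - 0.169·0.599) = 170 - 0.169·133.
So N_1* = 148/0.899 = 164, and then N_2* = 133 - 0.599·164 = 34.7.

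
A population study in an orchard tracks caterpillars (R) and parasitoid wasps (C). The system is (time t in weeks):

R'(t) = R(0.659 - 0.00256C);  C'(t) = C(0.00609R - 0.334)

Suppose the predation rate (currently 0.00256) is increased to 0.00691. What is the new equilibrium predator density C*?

C* ≈ 95.4

At the interior fixed point, setting dR/dt = 0 with R > 0 fixes C* = (prey growth rate)/(RC coefficient) — independent of the other coefficients.
With the change, C* = 0.659/0.00691 = 95.4; it falls from 257.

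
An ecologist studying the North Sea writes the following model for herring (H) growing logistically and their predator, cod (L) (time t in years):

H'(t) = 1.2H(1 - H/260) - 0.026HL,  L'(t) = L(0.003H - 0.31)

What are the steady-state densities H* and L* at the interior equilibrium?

H* ≈ 103, L* ≈ 27.8

From dL/dt = 0 with L > 0: 0.003H* = 0.31, so H* = 103.
Substitute into dH/dt = 0: 1.2(1 - 103/260) = 0.026L*.
The bracket is 0.603, giving L* = 0.723/0.026 = 27.8.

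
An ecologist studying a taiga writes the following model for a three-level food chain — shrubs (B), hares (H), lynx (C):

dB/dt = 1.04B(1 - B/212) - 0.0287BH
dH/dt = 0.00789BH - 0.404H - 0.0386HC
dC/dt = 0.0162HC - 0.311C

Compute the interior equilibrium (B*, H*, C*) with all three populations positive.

B* ≈ 99.7, H* ≈ 19.2, C* ≈ 9.91

From dC/dt = 0: 0.0162H* = 0.311, so H* = 19.2.
From dB/dt = 0: 1.04(1 - B*/212) = 0.0287·19.2, giving B* = 212·(1 - 0.53) = 99.7.
From dH/dt = 0: 0.00789·99.7 - 0.404 = 0.0386C*, so C* = 0.383/0.0386 = 9.91.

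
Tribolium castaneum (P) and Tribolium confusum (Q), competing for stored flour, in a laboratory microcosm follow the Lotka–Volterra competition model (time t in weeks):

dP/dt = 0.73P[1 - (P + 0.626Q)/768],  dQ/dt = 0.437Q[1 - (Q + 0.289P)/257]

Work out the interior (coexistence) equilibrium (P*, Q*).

P* ≈ 741, Q* ≈ 42.8

Setting both brackets to zero gives the nullclines P + 0.626Q = 768 and 0.289P + Q = 257.
Substituting Q = 257 - 0.289P into the first: P(1 - 0.626·0.289) = 768 - 0.626·257.
So P* = 607/0.819 = 741, and then Q* = 257 - 0.289·741 = 42.8.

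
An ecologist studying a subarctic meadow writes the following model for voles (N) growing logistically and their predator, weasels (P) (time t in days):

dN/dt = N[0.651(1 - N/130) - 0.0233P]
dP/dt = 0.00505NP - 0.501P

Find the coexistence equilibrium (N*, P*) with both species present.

N* ≈ 99.2, P* ≈ 6.62

From dP/dt = 0 with P > 0: 0.00505N* = 0.501, so N* = 99.2.
Substitute into dN/dt = 0: 0.651(1 - 99.2/130) = 0.0233P*.
The bracket is 0.237, giving P* = 0.154/0.0233 = 6.62.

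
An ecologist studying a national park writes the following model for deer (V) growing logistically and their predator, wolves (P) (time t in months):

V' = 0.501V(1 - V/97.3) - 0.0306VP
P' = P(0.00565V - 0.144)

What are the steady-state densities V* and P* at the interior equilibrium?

V* ≈ 25.5, P* ≈ 12.1

From dP/dt = 0 with P > 0: 0.00565V* = 0.144, so V* = 25.5.
Substitute into dV/dt = 0: 0.501(1 - 25.5/97.3) = 0.0306P*.
The bracket is 0.738, giving P* = 0.37/0.0306 = 12.1.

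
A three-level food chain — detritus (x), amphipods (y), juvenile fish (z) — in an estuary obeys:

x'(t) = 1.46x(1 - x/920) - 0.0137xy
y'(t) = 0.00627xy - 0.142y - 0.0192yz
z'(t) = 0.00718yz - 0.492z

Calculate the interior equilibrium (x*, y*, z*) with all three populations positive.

x* ≈ 328, y* ≈ 68.5, z* ≈ 99.9

From dz/dt = 0: 0.00718y* = 0.492, so y* = 68.5.
From dx/dt = 0: 1.46(1 - x*/920) = 0.0137·68.5, giving x* = 920·(1 - 0.643) = 328.
From dy/dt = 0: 0.00627·328 - 0.142 = 0.0192z*, so z* = 1.92/0.0192 = 99.9.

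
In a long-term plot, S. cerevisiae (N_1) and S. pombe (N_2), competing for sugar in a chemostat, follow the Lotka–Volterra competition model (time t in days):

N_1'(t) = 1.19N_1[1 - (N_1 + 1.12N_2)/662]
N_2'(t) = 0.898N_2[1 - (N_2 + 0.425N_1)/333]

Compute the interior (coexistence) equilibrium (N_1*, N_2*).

N_1* ≈ 552, N_2* ≈ 98.6

Setting both brackets to zero gives the nullclines N_1 + 1.12N_2 = 662 and 0.425N_1 + N_2 = 333.
Substituting N_2 = 333 - 0.425N_1 into the first: N_1(1 - 1.12·0.425) = 662 - 1.12·333.
So N_1* = 289/0.524 = 552, and then N_2* = 333 - 0.425·552 = 98.6.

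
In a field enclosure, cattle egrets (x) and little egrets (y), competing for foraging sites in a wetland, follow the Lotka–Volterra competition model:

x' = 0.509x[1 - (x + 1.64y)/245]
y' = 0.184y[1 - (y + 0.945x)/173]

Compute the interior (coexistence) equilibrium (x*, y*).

x* ≈ 70.4, y* ≈ 106

Setting both brackets to zero gives the nullclines x + 1.64y = 245 and 0.945x + y = 173.
Substituting y = 173 - 0.945x into the first: x(1 - 1.64·0.945) = 245 - 1.64·173.
So x* = -38.7/-0.55 = 70.4, and then y* = 173 - 0.945·70.4 = 106.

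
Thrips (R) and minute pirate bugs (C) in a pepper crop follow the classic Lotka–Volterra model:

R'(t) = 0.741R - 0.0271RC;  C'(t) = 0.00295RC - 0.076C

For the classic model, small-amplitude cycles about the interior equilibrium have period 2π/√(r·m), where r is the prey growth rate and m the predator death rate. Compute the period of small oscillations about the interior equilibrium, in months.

T ≈ 26.5 months

Here r = 0.741 and m = 0.076, so r·m = 0.0563.
ω = √0.0563 = 0.237 per month, hence T = 2π/ω ≈ 26.5 months.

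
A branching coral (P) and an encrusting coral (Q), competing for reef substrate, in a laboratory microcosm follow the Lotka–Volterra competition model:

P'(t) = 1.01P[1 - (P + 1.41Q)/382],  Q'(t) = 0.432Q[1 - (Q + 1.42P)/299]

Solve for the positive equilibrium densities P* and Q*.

P* ≈ 39.5, Q* ≈ 243

Setting both brackets to zero gives the nullclines P + 1.41Q = 382 and 1.42P + Q = 299.
Substituting Q = 299 - 1.42P into the first: P(1 - 1.41·1.42) = 382 - 1.41·299.
So P* = -39.6/-1 = 39.5, and then Q* = 299 - 1.42·39.5 = 243.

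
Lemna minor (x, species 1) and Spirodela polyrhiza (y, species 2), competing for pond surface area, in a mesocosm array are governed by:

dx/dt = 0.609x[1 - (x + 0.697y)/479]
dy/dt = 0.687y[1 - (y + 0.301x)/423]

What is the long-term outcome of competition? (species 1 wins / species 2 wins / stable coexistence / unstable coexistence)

Compare the nullcline intercepts: K1/α12 = 479/0.697 = 687 > K2 = 423; K2/α21 = 423/0.301 = 1410 > K1 = 479.
Since both inequalities hold, each species can invade when rare, so the interior equilibrium is stable.

stable coexistence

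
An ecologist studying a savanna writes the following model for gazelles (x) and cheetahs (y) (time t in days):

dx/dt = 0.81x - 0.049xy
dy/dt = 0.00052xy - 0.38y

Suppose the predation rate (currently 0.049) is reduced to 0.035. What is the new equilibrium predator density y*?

y* ≈ 23.1

At the interior fixed point, setting dx/dt = 0 with x > 0 fixes y* = (prey growth rate)/(xy coefficient) — independent of the other coefficients.
With the change, y* = 0.81/0.035 = 23.1; it rises from 16.5.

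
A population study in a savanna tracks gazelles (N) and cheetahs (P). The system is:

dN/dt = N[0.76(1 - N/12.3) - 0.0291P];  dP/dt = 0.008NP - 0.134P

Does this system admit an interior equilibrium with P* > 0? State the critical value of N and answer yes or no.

Threshold N = 16.8; K < 16.8, so no, the predator goes extinct.

The predator equation gives dP/dt > 0 only when N > 0.134/0.008 = 16.8.
Without the predator, N → K = 12.3. Since 12.3 < 16.8, the predator cannot invade.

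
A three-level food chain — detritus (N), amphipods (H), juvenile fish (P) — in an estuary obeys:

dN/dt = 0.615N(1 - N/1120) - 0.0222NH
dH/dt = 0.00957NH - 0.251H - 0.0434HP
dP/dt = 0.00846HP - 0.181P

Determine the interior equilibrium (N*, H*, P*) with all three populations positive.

From dP/dt = 0: 0.00846H* = 0.181, so H* = 21.4.
From dN/dt = 0: 0.615(1 - N*/1120) = 0.0222·21.4, giving N* = 1120·(1 - 0.772) = 255.
From dH/dt = 0: 0.00957·255 - 0.251 = 0.0434P*, so P* = 2.19/0.0434 = 50.5.

N* ≈ 255, H* ≈ 21.4, P* ≈ 50.5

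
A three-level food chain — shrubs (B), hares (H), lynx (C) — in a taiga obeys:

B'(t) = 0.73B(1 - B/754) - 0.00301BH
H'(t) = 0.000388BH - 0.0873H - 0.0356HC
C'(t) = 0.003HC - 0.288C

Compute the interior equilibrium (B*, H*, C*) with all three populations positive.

B* ≈ 456, H* ≈ 96, C* ≈ 2.51

From dC/dt = 0: 0.003H* = 0.288, so H* = 96.
From dB/dt = 0: 0.73(1 - B*/754) = 0.00301·96, giving B* = 754·(1 - 0.396) = 456.
From dH/dt = 0: 0.000388·456 - 0.0873 = 0.0356C*, so C* = 0.0894/0.0356 = 2.51.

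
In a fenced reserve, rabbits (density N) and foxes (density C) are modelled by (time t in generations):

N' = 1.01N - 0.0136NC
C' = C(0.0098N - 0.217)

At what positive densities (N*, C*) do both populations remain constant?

Set dC/dt = 0 with C > 0: 0.0098N - 0.217 = 0, so N* = 0.217/0.0098 = 22.1.
Set dN/dt = 0 with N > 0: 1.01 - 0.0136C = 0, so C* = 1.01/0.0136 = 74.3.

N* ≈ 22.1, C* ≈ 74.3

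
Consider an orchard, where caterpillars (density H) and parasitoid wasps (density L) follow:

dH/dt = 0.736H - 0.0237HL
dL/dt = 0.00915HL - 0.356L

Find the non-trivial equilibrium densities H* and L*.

Set dL/dt = 0 with L > 0: 0.00915H - 0.356 = 0, so H* = 0.356/0.00915 = 38.9.
Set dH/dt = 0 with H > 0: 0.736 - 0.0237L = 0, so L* = 0.736/0.0237 = 31.1.

H* ≈ 38.9, L* ≈ 31.1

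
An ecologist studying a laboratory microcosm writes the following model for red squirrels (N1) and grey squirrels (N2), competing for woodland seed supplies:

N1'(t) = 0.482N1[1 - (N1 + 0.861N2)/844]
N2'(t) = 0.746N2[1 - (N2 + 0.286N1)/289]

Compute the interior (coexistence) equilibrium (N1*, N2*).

N1* ≈ 790, N2* ≈ 63.2

Setting both brackets to zero gives the nullclines N1 + 0.861N2 = 844 and 0.286N1 + N2 = 289.
Substituting N2 = 289 - 0.286N1 into the first: N1(1 - 0.861·0.286) = 844 - 0.861·289.
So N1* = 595/0.754 = 790, and then N2* = 289 - 0.286·790 = 63.2.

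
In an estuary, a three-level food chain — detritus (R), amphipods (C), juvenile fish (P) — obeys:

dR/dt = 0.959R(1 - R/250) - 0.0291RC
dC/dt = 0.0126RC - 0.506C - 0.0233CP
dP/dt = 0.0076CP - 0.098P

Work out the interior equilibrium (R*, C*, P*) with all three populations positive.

R* ≈ 152, C* ≈ 12.9, P* ≈ 60.6

From dP/dt = 0: 0.0076C* = 0.098, so C* = 12.9.
From dR/dt = 0: 0.959(1 - R*/250) = 0.0291·12.9, giving R* = 250·(1 - 0.391) = 152.
From dC/dt = 0: 0.0126·152 - 0.506 = 0.0233P*, so P* = 1.41/0.0233 = 60.6.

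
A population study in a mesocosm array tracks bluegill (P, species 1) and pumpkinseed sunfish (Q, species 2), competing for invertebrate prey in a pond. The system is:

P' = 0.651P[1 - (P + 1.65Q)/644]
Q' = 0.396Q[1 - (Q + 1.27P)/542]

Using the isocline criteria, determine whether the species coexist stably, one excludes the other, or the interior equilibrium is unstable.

Compare the nullcline intercepts: K1/α12 = 644/1.65 = 390 < K2 = 542; K2/α21 = 542/1.27 = 427 < K1 = 644.
Since both are reversed, neither can invade when rare; the interior point is a saddle.

unstable coexistence (outcome depends on initial conditions)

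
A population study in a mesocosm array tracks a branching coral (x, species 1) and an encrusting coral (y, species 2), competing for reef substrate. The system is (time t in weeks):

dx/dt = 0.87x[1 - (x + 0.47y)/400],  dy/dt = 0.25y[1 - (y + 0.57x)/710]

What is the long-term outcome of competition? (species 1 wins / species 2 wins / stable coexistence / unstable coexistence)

stable coexistence

Compare the nullcline intercepts: K1/α12 = 400/0.47 = 851 > K2 = 710; K2/α21 = 710/0.57 = 1250 > K1 = 400.
Since both inequalities hold, each species can invade when rare, so the interior equilibrium is stable.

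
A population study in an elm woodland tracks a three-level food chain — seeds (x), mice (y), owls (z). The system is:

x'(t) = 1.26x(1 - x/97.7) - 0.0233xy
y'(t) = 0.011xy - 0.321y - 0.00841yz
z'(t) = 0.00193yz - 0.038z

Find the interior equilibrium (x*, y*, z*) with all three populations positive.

x* ≈ 62.1, y* ≈ 19.7, z* ≈ 43.1

From dz/dt = 0: 0.00193y* = 0.038, so y* = 19.7.
From dx/dt = 0: 1.26(1 - x*/97.7) = 0.0233·19.7, giving x* = 97.7·(1 - 0.364) = 62.1.
From dy/dt = 0: 0.011·62.1 - 0.321 = 0.00841z*, so z* = 0.362/0.00841 = 43.1.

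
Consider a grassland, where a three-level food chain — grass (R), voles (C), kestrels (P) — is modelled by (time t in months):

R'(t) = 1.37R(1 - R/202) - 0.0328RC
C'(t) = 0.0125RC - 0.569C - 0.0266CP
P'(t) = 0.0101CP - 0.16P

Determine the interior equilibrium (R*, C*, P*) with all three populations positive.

From dP/dt = 0: 0.0101C* = 0.16, so C* = 15.8.
From dR/dt = 0: 1.37(1 - R*/202) = 0.0328·15.8, giving R* = 202·(1 - 0.379) = 125.
From dC/dt = 0: 0.0125·125 - 0.569 = 0.0266P*, so P* = 0.998/0.0266 = 37.5.

R* ≈ 125, C* ≈ 15.8, P* ≈ 37.5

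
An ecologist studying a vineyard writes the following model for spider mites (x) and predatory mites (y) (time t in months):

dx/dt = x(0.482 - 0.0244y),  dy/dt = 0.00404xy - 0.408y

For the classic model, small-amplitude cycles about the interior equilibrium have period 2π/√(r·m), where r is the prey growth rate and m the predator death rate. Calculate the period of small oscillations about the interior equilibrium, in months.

T ≈ 14.2 months

Here r = 0.482 and m = 0.408, so r·m = 0.197.
ω = √0.197 = 0.443 per month, hence T = 2π/ω ≈ 14.2 months.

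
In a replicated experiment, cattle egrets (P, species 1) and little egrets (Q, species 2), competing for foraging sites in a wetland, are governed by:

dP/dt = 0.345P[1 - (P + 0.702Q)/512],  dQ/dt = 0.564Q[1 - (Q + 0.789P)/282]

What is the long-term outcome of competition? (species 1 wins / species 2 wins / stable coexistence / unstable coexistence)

Compare the nullcline intercepts: K1/α12 = 512/0.702 = 729 > K2 = 282; K2/α21 = 282/0.789 = 357 < K1 = 512.
Since the inequalities point opposite ways, species 1 can invade but species 2 cannot.

species 1 excludes species 2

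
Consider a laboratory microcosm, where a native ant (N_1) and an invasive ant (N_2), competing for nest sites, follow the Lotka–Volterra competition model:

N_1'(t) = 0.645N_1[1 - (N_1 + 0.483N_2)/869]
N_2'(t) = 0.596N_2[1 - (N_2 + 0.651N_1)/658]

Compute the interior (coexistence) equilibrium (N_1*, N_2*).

Setting both brackets to zero gives the nullclines N_1 + 0.483N_2 = 869 and 0.651N_1 + N_2 = 658.
Substituting N_2 = 658 - 0.651N_1 into the first: N_1(1 - 0.483·0.651) = 869 - 0.483·658.
So N_1* = 551/0.686 = 804, and then N_2* = 658 - 0.651·804 = 135.

N_1* ≈ 804, N_2* ≈ 135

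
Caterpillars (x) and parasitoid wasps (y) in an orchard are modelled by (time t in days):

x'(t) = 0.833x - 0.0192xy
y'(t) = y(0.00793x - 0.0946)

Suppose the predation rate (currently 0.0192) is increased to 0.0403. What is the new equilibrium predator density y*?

At the interior fixed point, setting dx/dt = 0 with x > 0 fixes y* = (prey growth rate)/(xy coefficient) — independent of the other coefficients.
With the change, y* = 0.833/0.0403 = 20.7; it falls from 43.4.

y* ≈ 20.7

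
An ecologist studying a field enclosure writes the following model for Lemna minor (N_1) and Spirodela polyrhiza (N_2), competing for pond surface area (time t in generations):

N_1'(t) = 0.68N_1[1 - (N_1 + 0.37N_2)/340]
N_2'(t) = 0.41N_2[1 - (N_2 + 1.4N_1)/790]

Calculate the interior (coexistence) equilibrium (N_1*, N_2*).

N_1* ≈ 99, N_2* ≈ 651

Setting both brackets to zero gives the nullclines N_1 + 0.37N_2 = 340 and 1.4N_1 + N_2 = 790.
Substituting N_2 = 790 - 1.4N_1 into the first: N_1(1 - 0.37·1.4) = 340 - 0.37·790.
So N_1* = 47.7/0.482 = 99, and then N_2* = 790 - 1.4·99 = 651.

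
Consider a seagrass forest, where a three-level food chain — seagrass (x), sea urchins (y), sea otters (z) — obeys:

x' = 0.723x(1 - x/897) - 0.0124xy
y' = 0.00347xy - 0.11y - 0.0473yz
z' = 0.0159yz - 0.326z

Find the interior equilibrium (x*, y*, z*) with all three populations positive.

From dz/dt = 0: 0.0159y* = 0.326, so y* = 20.5.
From dx/dt = 0: 0.723(1 - x*/897) = 0.0124·20.5, giving x* = 897·(1 - 0.352) = 582.
From dy/dt = 0: 0.00347·582 - 0.11 = 0.0473z*, so z* = 1.91/0.0473 = 40.3.

x* ≈ 582, y* ≈ 20.5, z* ≈ 40.3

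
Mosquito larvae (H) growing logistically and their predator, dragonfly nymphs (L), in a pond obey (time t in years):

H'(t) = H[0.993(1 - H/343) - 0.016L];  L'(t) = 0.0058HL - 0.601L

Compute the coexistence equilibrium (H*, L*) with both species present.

H* ≈ 104, L* ≈ 43.3

From dL/dt = 0 with L > 0: 0.0058H* = 0.601, so H* = 104.
Substitute into dH/dt = 0: 0.993(1 - 104/343) = 0.016L*.
The bracket is 0.698, giving L* = 0.693/0.016 = 43.3.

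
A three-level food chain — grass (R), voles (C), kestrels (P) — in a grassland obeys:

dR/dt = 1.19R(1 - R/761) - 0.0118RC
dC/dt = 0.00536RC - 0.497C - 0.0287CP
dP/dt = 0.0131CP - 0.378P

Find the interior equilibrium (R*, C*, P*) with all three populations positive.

R* ≈ 543, C* ≈ 28.9, P* ≈ 84.1

From dP/dt = 0: 0.0131C* = 0.378, so C* = 28.9.
From dR/dt = 0: 1.19(1 - R*/761) = 0.0118·28.9, giving R* = 761·(1 - 0.286) = 543.
From dC/dt = 0: 0.00536·543 - 0.497 = 0.0287P*, so P* = 2.41/0.0287 = 84.1.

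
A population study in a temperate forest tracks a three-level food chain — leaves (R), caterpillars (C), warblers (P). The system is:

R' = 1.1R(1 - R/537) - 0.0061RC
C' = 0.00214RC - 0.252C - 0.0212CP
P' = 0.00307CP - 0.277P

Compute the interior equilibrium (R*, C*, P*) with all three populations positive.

From dP/dt = 0: 0.00307C* = 0.277, so C* = 90.2.
From dR/dt = 0: 1.1(1 - R*/537) = 0.0061·90.2, giving R* = 537·(1 - 0.5) = 268.
From dC/dt = 0: 0.00214·268 - 0.252 = 0.0212P*, so P* = 0.322/0.0212 = 15.2.

R* ≈ 268, C* ≈ 90.2, P* ≈ 15.2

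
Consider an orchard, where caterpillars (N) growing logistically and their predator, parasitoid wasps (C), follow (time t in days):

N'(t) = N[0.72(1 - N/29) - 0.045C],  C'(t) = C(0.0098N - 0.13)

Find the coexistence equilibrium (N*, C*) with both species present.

N* ≈ 13.3, C* ≈ 8.68

From dC/dt = 0 with C > 0: 0.0098N* = 0.13, so N* = 13.3.
Substitute into dN/dt = 0: 0.72(1 - 13.3/29) = 0.045C*.
The bracket is 0.543, giving C* = 0.391/0.045 = 8.68.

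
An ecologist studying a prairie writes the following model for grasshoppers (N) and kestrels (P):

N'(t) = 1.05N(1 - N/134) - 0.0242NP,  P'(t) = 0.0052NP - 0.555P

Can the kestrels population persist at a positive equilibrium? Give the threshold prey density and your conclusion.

The predator equation gives dP/dt > 0 only when N > 0.555/0.0052 = 107.
Without the predator, N → K = 134. Since 134 > 107, the predator can invade and persist.

Threshold N = 107; K > 107, so yes, the predator persists.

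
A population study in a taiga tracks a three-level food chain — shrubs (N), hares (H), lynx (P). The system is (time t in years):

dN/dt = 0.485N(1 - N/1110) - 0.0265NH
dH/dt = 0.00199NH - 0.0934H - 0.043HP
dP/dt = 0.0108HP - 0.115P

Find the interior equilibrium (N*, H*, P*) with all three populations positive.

N* ≈ 464, H* ≈ 10.6, P* ≈ 19.3

From dP/dt = 0: 0.0108H* = 0.115, so H* = 10.6.
From dN/dt = 0: 0.485(1 - N*/1110) = 0.0265·10.6, giving N* = 1110·(1 - 0.582) = 464.
From dH/dt = 0: 0.00199·464 - 0.0934 = 0.043P*, so P* = 0.83/0.043 = 19.3.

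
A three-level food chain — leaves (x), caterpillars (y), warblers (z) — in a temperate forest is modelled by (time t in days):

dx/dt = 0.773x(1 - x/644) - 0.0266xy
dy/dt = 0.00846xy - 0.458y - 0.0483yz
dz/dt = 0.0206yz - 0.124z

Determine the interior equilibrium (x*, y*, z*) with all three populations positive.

x* ≈ 511, y* ≈ 6.02, z* ≈ 80

From dz/dt = 0: 0.0206y* = 0.124, so y* = 6.02.
From dx/dt = 0: 0.773(1 - x*/644) = 0.0266·6.02, giving x* = 644·(1 - 0.207) = 511.
From dy/dt = 0: 0.00846·511 - 0.458 = 0.0483z*, so z* = 3.86/0.0483 = 80.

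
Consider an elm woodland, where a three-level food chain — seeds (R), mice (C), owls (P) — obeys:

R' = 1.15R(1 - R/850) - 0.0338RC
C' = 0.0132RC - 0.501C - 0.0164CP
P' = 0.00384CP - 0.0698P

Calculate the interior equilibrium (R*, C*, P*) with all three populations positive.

R* ≈ 396, C* ≈ 18.2, P* ≈ 288

From dP/dt = 0: 0.00384C* = 0.0698, so C* = 18.2.
From dR/dt = 0: 1.15(1 - R*/850) = 0.0338·18.2, giving R* = 850·(1 - 0.534) = 396.
From dC/dt = 0: 0.0132·396 - 0.501 = 0.0164P*, so P* = 4.72/0.0164 = 288.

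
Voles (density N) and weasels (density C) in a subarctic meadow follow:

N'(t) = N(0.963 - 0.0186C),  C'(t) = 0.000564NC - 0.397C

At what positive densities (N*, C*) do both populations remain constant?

N* ≈ 704, C* ≈ 51.8

Set dC/dt = 0 with C > 0: 0.000564N - 0.397 = 0, so N* = 0.397/0.000564 = 704.
Set dN/dt = 0 with N > 0: 0.963 - 0.0186C = 0, so C* = 0.963/0.0186 = 51.8.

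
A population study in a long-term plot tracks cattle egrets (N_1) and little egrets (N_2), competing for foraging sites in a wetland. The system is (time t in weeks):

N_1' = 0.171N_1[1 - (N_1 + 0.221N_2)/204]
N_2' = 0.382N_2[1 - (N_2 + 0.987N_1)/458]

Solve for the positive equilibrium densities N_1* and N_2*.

Setting both brackets to zero gives the nullclines N_1 + 0.221N_2 = 204 and 0.987N_1 + N_2 = 458.
Substituting N_2 = 458 - 0.987N_1 into the first: N_1(1 - 0.221·0.987) = 204 - 0.221·458.
So N_1* = 103/0.782 = 131, and then N_2* = 458 - 0.987·131 = 328.

N_1* ≈ 131, N_2* ≈ 328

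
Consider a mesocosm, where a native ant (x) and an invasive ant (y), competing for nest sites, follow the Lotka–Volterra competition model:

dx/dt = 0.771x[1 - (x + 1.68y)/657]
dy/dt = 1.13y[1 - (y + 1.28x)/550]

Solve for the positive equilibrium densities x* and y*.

x* ≈ 232, y* ≈ 253

Setting both brackets to zero gives the nullclines x + 1.68y = 657 and 1.28x + y = 550.
Substituting y = 550 - 1.28x into the first: x(1 - 1.68·1.28) = 657 - 1.68·550.
So x* = -267/-1.15 = 232, and then y* = 550 - 1.28·232 = 253.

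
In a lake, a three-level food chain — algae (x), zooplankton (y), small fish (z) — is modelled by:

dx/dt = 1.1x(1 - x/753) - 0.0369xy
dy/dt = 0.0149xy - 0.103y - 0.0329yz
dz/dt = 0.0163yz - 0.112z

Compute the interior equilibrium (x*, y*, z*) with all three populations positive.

From dz/dt = 0: 0.0163y* = 0.112, so y* = 6.87.
From dx/dt = 0: 1.1(1 - x*/753) = 0.0369·6.87, giving x* = 753·(1 - 0.23) = 579.
From dy/dt = 0: 0.0149·579 - 0.103 = 0.0329z*, so z* = 8.53/0.0329 = 259.

x* ≈ 579, y* ≈ 6.87, z* ≈ 259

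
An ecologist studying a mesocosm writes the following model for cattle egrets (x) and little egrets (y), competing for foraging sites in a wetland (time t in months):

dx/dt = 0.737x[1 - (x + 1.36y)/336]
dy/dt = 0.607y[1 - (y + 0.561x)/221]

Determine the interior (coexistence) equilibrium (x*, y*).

Setting both brackets to zero gives the nullclines x + 1.36y = 336 and 0.561x + y = 221.
Substituting y = 221 - 0.561x into the first: x(1 - 1.36·0.561) = 336 - 1.36·221.
So x* = 35.4/0.237 = 150, and then y* = 221 - 0.561·150 = 137.

x* ≈ 150, y* ≈ 137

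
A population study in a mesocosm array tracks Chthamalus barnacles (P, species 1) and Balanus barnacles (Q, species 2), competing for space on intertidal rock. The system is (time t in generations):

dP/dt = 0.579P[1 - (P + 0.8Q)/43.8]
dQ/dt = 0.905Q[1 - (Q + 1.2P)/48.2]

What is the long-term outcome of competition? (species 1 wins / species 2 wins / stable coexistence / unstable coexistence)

Compare the nullcline intercepts: K1/α12 = 43.8/0.8 = 54.7 > K2 = 48.2; K2/α21 = 48.2/1.2 = 40.2 < K1 = 43.8.
Since the inequalities point opposite ways, species 1 can invade but species 2 cannot.

species 1 excludes species 2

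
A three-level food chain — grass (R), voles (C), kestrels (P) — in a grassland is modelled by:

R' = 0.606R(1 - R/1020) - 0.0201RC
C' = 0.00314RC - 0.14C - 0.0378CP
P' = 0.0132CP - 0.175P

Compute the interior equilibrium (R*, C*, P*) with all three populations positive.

From dP/dt = 0: 0.0132C* = 0.175, so C* = 13.3.
From dR/dt = 0: 0.606(1 - R*/1020) = 0.0201·13.3, giving R* = 1020·(1 - 0.44) = 571.
From dC/dt = 0: 0.00314·571 - 0.14 = 0.0378P*, so P* = 1.65/0.0378 = 43.8.

R* ≈ 571, C* ≈ 13.3, P* ≈ 43.8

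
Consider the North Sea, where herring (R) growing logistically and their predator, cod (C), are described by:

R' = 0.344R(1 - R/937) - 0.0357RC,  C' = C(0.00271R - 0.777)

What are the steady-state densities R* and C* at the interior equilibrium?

From dC/dt = 0 with C > 0: 0.00271R* = 0.777, so R* = 287.
Substitute into dR/dt = 0: 0.344(1 - 287/937) = 0.0357C*.
The bracket is 0.694, giving C* = 0.239/0.0357 = 6.69.

R* ≈ 287, C* ≈ 6.69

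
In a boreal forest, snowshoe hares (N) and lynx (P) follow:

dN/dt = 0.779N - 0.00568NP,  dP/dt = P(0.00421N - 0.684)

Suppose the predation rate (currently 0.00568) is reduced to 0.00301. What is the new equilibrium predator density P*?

P* ≈ 259

At the interior fixed point, setting dN/dt = 0 with N > 0 fixes P* = (prey growth rate)/(NP coefficient) — independent of the other coefficients.
With the change, P* = 0.779/0.00301 = 259; it rises from 137.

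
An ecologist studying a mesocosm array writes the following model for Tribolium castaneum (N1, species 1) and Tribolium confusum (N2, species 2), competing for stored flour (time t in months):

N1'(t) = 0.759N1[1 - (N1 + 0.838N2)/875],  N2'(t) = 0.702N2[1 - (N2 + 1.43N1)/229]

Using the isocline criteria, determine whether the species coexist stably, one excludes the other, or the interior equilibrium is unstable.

species 1 excludes species 2

Compare the nullcline intercepts: K1/α12 = 875/0.838 = 1040 > K2 = 229; K2/α21 = 229/1.43 = 160 < K1 = 875.
Since the inequalities point opposite ways, species 1 can invade but species 2 cannot.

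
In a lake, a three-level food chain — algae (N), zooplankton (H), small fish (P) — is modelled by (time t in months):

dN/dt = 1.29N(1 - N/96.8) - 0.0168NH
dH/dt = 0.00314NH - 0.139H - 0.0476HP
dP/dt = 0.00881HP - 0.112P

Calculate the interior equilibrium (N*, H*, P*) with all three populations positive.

From dP/dt = 0: 0.00881H* = 0.112, so H* = 12.7.
From dN/dt = 0: 1.29(1 - N*/96.8) = 0.0168·12.7, giving N* = 96.8·(1 - 0.166) = 80.8.
From dH/dt = 0: 0.00314·80.8 - 0.139 = 0.0476P*, so P* = 0.115/0.0476 = 2.41.

N* ≈ 80.8, H* ≈ 12.7, P* ≈ 2.41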